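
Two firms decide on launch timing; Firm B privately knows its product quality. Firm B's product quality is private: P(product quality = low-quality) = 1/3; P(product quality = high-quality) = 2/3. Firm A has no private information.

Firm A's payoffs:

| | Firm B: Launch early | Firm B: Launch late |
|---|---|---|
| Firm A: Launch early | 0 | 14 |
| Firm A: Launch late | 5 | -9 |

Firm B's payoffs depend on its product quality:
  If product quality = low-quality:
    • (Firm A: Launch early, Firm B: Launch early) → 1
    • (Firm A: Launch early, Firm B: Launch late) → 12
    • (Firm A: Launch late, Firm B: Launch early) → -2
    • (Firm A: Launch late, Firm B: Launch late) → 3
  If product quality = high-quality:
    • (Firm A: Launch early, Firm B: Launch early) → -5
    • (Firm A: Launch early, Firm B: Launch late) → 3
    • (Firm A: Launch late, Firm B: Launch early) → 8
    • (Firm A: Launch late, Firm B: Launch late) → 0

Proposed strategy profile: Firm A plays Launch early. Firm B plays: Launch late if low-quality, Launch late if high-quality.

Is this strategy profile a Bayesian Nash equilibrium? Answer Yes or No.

Firm A plays Launch early: E[Launch early] = 1/3·(14) + 2/3·(14) = 14; E[Launch late] = -9. Best-responding. ✓
Firm B (product quality low-quality), facing Launch early: Launch early gives 1, Launch late gives 12. Proposed Launch late is best. ✓
Firm B (product quality high-quality), facing Launch early: Launch early gives -5, Launch late gives 3. Proposed Launch late is best. ✓

Yes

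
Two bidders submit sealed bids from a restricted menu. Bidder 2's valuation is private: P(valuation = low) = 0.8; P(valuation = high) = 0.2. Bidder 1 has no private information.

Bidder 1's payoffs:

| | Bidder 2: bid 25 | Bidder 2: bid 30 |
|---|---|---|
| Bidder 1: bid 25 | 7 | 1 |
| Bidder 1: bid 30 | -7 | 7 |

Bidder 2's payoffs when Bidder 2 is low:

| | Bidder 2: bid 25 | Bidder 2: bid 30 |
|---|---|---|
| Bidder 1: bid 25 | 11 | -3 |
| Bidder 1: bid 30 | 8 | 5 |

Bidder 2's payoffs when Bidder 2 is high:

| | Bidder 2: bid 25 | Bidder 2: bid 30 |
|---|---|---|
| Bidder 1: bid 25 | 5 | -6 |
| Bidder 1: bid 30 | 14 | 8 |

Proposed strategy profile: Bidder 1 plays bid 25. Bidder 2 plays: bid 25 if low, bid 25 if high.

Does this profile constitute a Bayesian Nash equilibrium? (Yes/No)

Yes

Bidder 1 plays bid 25: E[bid 25] = 0.8·(7) + 0.2·(7) = 7; E[bid 30] = -7. Best-responding. ✓
Bidder 2 (valuation low), facing bid 25: bid 25 gives 11, bid 30 gives -3. Proposed bid 25 is best. ✓
Bidder 2 (valuation high), facing bid 25: bid 25 gives 5, bid 30 gives -6. Proposed bid 25 is best. ✓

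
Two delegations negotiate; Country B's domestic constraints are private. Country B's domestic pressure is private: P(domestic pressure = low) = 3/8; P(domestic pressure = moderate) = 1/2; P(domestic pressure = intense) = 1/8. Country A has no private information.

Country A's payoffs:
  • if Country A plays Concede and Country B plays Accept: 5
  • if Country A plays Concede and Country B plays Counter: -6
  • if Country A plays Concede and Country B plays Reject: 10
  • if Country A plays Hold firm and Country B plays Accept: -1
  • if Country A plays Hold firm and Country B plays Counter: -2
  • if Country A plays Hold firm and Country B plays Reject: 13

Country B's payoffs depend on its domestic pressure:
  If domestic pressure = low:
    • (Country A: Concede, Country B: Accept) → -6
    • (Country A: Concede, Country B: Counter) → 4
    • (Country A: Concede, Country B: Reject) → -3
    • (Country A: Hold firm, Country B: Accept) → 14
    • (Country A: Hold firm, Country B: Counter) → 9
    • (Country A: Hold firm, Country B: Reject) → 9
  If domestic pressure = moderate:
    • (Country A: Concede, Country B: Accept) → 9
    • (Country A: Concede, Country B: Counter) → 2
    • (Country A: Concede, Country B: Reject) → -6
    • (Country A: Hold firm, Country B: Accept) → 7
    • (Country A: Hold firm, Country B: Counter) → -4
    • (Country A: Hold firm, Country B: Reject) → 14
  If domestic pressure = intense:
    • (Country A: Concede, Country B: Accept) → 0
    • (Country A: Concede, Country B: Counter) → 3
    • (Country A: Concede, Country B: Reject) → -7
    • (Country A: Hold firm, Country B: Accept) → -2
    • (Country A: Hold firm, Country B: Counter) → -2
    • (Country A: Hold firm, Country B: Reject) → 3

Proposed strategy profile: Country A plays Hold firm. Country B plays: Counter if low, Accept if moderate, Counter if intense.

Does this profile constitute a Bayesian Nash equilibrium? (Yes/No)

A profile is a BNE iff every type of every player is best-responding given beliefs about the other side.
Country A plays Hold firm: E[Hold firm] = 3/8·(-2) + 1/2·(-1) + 1/8·(-2) = -3/2; E[Concede] = -1/2. Not best-responding. ✗
Country B (domestic pressure low), facing Hold firm: Accept gives 14, Counter gives 9, Reject gives 9. Proposed Counter is not best — profitable deviation exists. ✗
Country B (domestic pressure moderate), facing Hold firm: Accept gives 7, Counter gives -4, Reject gives 14. Proposed Accept is not best — profitable deviation exists. ✗
Country B (domestic pressure intense), facing Hold firm: Accept gives -2, Counter gives -2, Reject gives 3. Proposed Counter is not best — profitable deviation exists. ✗

No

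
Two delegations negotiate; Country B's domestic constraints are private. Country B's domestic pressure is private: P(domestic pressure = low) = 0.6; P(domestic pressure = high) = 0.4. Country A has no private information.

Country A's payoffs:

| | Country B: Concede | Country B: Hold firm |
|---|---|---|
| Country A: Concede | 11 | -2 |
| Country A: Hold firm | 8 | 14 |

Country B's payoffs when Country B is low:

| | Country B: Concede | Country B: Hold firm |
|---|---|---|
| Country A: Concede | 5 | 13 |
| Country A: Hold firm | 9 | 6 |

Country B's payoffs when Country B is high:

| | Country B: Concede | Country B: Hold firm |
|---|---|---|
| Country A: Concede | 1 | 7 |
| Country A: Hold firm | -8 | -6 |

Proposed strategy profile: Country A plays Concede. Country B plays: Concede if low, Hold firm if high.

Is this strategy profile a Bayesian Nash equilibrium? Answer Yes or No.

No

Country A plays Concede: E[Concede] = 0.6·(11) + 0.4·(-2) = 5.8; E[Hold firm] = 10.4. Not best-responding. ✗
Country B (domestic pressure low), facing Concede: Concede gives 5, Hold firm gives 13. Proposed Concede is not best — profitable deviation exists. ✗
Country B (domestic pressure high), facing Concede: Concede gives 1, Hold firm gives 7. Proposed Hold firm is best. ✓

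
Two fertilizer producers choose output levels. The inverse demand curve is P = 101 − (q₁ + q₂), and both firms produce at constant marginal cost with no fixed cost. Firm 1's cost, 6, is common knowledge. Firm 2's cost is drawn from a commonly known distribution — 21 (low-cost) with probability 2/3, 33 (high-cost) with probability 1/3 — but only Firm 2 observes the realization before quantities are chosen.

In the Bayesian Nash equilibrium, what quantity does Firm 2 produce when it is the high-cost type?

15

Each type of Firm 2 best-responds to q₁; Firm 1 best-responds to the expected q₂ over Firm 2's types.
Firm 2 with cost c maximizes (101 − (q₁+q₂) − c)·q₂, giving q₂(c) = (101 − c − q₁)/2.
E[c₂] = 2/3·21 + 1/3·33 = 25
Firm 1's FOC against E[q₂] yields q₁ = (101 − 2·6 + E[c₂])/3 = (101 − 12 + 25)/3 = 38.
q₂(high-cost) = (101 − 33 − 38)/2 = 15.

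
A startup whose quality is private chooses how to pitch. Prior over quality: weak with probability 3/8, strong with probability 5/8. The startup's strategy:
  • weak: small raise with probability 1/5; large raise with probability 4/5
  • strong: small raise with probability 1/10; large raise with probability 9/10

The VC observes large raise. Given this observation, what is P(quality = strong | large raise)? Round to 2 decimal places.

0.65

P(large raise) = (3/8)·(4/5) + (5/8)·(9/10) = 69/80
P(strong | large raise) = ((5/8)·(9/10)) / (69/80) = (9/16) / (69/80) = 15/23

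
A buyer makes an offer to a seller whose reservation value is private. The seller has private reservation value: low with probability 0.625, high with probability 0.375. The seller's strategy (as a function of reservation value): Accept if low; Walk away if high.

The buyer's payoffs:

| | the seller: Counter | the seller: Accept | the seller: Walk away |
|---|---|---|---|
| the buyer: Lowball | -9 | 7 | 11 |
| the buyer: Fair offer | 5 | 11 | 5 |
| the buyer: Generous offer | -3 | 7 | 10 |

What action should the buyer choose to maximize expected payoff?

E[Lowball] = 0.625·(7) + 0.375·(11) = 8.5
E[Fair offer] = 0.625·(11) + 0.375·(5) = 8.75
E[Generous offer] = 0.625·(7) + 0.375·(10) = 8.125
Best response: Fair offer (8.75 is the largest).

Fair offer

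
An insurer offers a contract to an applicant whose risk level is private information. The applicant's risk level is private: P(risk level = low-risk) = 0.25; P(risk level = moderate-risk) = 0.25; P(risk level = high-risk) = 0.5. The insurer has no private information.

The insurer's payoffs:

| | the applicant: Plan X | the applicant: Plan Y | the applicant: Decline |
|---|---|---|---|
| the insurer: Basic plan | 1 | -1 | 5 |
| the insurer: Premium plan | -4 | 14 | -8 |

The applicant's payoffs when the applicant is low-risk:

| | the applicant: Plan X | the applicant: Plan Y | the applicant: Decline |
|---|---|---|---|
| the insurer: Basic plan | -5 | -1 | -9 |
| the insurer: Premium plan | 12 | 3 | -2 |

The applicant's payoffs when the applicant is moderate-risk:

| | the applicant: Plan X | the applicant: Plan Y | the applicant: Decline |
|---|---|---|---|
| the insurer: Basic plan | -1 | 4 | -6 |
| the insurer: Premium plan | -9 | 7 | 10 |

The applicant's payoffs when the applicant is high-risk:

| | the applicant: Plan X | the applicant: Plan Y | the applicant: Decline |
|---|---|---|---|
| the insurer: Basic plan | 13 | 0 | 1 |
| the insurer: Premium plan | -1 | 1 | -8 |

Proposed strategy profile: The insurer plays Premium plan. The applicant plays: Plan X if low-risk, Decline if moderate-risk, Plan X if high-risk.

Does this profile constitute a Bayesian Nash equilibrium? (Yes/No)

A profile is a BNE iff every type of every player is best-responding given beliefs about the other side.
The insurer plays Premium plan: E[Premium plan] = 0.25·(-4) + 0.25·(-8) + 0.5·(-4) = -5; E[Basic plan] = 2. Not best-responding. ✗
The applicant (risk level low-risk), facing Premium plan: Plan X gives 12, Plan Y gives 3, Decline gives -2. Proposed Plan X is best. ✓
The applicant (risk level moderate-risk), facing Premium plan: Plan X gives -9, Plan Y gives 7, Decline gives 10. Proposed Decline is best. ✓
The applicant (risk level high-risk), facing Premium plan: Plan X gives -1, Plan Y gives 1, Decline gives -8. Proposed Plan X is not best — profitable deviation exists. ✗

No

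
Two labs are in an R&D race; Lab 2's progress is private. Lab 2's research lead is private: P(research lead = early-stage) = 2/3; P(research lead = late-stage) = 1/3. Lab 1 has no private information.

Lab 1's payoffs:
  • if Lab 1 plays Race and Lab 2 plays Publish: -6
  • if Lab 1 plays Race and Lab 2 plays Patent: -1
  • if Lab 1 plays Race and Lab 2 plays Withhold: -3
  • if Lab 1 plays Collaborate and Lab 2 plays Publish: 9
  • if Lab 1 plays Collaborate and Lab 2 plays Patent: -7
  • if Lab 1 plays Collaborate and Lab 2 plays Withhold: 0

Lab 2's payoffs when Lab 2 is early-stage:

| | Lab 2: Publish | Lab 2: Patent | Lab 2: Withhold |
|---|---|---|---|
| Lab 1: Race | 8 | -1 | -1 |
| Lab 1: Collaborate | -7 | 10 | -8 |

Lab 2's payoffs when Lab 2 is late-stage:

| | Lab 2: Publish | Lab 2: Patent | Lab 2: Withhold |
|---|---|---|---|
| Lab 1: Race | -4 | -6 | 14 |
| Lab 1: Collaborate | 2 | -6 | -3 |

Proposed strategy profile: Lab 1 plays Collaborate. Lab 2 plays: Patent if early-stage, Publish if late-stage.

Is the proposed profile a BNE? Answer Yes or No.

Lab 1 plays Collaborate: E[Collaborate] = 2/3·(-7) + 1/3·(9) = -5/3; E[Race] = -8/3. Best-responding. ✓
Lab 2 (research lead early-stage), facing Collaborate: Publish gives -7, Patent gives 10, Withhold gives -8. Proposed Patent is best. ✓
Lab 2 (research lead late-stage), facing Collaborate: Publish gives 2, Patent gives -6, Withhold gives -3. Proposed Publish is best. ✓

Yes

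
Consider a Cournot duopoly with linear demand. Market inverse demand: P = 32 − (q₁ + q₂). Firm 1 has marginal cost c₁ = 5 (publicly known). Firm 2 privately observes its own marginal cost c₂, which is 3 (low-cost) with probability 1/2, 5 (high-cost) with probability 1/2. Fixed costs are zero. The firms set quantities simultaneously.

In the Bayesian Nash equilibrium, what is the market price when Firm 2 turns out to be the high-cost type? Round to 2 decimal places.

14.17

Type-c best response for Firm 2: q₂(c) = (32 − c)/2 − q₁/2.
Firm 1 maximizes expected profit; its first-order condition is 32 − 2q₁ − E[q₂] − 5 = 0.
Substituting E[q₂] and solving: E[c₂] = 4, so q₁ = (32 − 2·5 + 4)/3 = 8.66667.
q₂(high-cost) = 9.16667, so P = 32 − (8.66667 + 9.16667) = 14.1667.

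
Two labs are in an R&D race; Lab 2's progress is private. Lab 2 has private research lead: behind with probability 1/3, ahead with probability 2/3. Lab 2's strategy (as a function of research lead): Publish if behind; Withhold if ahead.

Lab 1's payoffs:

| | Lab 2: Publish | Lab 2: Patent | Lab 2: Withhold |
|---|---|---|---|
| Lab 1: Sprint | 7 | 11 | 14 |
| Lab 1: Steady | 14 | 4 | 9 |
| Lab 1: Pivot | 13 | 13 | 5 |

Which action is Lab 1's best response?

Sprint

Compute Lab 1's expected payoff for each action, taking the expectation over Lab 2's type.
E[Sprint] = 1/3·(7) + 2/3·(14) = 35/3
E[Steady] = 1/3·(14) + 2/3·(9) = 32/3
E[Pivot] = 1/3·(13) + 2/3·(5) = 23/3
Best response: Sprint (35/3 is the largest).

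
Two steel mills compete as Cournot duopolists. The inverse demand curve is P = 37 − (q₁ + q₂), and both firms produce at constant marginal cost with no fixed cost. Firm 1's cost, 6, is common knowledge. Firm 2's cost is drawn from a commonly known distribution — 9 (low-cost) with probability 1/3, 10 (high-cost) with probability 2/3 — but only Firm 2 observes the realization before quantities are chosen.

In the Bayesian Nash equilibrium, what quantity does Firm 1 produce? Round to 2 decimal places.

Firm 2 with cost c maximizes (37 − (q₁+q₂) − c)·q₂, giving q₂(c) = (37 − c − q₁)/2.
E[c₂] = 1/3·9 + 2/3·10 = 9.66667
Firm 1's FOC against E[q₂] yields q₁ = (37 − 2·6 + E[c₂])/3 = (37 − 12 + 9.66667)/3 = 11.5556.

11.56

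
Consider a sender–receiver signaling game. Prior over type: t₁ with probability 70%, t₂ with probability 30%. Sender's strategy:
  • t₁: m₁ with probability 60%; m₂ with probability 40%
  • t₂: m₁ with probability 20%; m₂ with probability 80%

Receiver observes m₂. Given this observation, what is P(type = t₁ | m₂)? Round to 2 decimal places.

P(m₂) = 0.7·0.4 + 0.3·0.8 = 0.52
P(t₁ | m₂) = (0.7·0.4) / 0.52 = 0.28 / 0.52 = 0.538462

0.54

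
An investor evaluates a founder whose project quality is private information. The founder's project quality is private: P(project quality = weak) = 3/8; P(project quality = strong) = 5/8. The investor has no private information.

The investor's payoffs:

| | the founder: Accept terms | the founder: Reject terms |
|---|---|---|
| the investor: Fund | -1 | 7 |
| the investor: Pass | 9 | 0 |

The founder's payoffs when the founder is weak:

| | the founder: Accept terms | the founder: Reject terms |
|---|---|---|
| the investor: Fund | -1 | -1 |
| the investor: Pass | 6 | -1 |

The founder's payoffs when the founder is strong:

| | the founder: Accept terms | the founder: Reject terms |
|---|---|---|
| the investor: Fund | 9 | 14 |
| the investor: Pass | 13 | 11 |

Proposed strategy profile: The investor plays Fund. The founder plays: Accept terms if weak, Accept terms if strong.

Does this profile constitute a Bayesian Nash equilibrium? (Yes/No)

No

A profile is a BNE iff every type of every player is best-responding given beliefs about the other side.
The investor plays Fund: E[Fund] = 3/8·(-1) + 5/8·(-1) = -1; E[Pass] = 9. Not best-responding. ✗
The founder (project quality weak), facing Fund: Accept terms gives -1, Reject terms gives -1. Proposed Accept terms is best. ✓
The founder (project quality strong), facing Fund: Accept terms gives 9, Reject terms gives 14. Proposed Accept terms is not best — profitable deviation exists. ✗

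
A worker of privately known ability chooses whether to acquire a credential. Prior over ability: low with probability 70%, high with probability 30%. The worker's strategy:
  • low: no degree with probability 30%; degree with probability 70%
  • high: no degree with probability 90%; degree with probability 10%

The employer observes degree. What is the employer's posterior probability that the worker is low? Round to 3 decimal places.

P(degree) = 0.7·0.7 + 0.3·0.1 = 0.52
P(low | degree) = (0.7·0.7) / 0.52 = 0.49 / 0.52 = 0.942308

0.942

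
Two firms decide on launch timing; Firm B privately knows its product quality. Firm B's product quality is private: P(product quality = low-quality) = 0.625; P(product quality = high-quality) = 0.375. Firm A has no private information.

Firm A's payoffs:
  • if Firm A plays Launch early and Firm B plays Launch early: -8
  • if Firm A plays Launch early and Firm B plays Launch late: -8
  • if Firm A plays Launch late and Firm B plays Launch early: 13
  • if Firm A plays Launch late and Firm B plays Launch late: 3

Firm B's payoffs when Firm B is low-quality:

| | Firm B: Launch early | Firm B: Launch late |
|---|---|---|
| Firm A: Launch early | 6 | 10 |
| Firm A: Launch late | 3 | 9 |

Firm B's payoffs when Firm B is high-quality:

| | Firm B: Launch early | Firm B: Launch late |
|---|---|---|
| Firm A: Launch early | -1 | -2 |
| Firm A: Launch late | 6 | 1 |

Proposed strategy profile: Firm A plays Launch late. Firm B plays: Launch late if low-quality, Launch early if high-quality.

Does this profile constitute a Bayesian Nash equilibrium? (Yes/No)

Yes

Firm A plays Launch late: E[Launch late] = 0.625·(3) + 0.375·(13) = 6.75; E[Launch early] = -8. Best-responding. ✓
Firm B (product quality low-quality), facing Launch late: Launch early gives 3, Launch late gives 9. Proposed Launch late is best. ✓
Firm B (product quality high-quality), facing Launch late: Launch early gives 6, Launch late gives 1. Proposed Launch early is best. ✓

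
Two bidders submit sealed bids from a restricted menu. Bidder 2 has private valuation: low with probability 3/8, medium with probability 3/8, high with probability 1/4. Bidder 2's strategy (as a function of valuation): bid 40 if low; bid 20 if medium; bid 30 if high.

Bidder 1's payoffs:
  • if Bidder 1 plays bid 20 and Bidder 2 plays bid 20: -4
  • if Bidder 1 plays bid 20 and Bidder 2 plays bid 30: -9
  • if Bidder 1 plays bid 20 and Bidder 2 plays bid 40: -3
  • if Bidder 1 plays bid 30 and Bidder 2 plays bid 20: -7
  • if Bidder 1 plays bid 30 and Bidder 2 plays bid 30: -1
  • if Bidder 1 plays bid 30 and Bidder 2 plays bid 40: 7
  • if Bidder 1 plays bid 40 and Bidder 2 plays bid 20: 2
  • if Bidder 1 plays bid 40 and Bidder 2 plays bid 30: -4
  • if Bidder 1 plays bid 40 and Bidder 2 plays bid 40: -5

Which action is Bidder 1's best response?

E[bid 20] = 3/8·(-3) + 3/8·(-4) + 1/4·(-9) = -39/8
E[bid 30] = 3/8·(7) + 3/8·(-7) + 1/4·(-1) = -1/4
E[bid 40] = 3/8·(-5) + 3/8·(2) + 1/4·(-4) = -17/8
Best response: bid 30 (-1/4 is the largest).

bid 30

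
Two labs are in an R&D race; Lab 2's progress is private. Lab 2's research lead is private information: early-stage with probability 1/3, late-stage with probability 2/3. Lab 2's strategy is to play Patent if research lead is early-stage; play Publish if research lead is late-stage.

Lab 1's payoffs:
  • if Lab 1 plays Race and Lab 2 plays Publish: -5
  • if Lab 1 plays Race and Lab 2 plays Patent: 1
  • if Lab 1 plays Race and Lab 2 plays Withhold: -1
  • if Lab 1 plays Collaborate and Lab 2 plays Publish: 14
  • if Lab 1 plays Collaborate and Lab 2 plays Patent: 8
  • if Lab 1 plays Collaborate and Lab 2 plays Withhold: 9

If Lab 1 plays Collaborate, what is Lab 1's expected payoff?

E[Collaborate] = 1/3·8 + 2/3·14 = 8/3 + 28/3 = 12

12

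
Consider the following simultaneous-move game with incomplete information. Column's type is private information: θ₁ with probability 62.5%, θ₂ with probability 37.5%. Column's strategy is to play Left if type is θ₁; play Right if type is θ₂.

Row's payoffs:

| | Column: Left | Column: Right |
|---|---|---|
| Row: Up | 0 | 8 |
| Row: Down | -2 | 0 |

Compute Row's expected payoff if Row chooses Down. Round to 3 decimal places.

E[Down] = 0.625·(-2) + 0.375·0 = (-1.25) + 0 = -1.25

-1.250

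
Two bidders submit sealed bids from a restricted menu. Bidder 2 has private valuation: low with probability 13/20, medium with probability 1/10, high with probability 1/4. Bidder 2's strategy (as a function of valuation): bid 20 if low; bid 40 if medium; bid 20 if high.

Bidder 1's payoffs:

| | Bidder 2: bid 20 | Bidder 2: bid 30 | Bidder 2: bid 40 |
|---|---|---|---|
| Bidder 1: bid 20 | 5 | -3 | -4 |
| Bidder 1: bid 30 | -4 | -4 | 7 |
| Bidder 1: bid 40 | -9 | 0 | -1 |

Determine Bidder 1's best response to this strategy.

bid 20

Compute Bidder 1's expected payoff for each action, taking the expectation over Bidder 2's type.
E[bid 20] = 13/20·(5) + 1/10·(-4) + 1/4·(5) = 41/10
E[bid 30] = 13/20·(-4) + 1/10·(7) + 1/4·(-4) = -29/10
E[bid 40] = 13/20·(-9) + 1/10·(-1) + 1/4·(-9) = -41/5
Best response: bid 20 (41/10 is the largest).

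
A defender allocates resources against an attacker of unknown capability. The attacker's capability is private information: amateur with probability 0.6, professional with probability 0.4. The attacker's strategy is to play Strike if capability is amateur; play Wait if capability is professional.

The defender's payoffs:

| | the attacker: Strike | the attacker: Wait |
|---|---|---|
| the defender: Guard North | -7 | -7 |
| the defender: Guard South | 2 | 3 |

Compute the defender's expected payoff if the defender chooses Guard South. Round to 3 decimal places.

2.400

E[Guard South] = 0.6·2 + 0.4·3 = 1.2 + 1.2 = 2.4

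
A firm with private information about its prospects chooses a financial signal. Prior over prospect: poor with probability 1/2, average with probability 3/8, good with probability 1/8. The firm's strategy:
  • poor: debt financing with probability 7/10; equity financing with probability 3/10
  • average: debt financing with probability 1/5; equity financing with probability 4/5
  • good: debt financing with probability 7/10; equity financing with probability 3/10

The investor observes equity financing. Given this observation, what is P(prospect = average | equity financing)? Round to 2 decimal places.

0.62

P(equity financing) = (1/2)·(3/10) + (3/8)·(4/5) + (1/8)·(3/10) = 39/80
P(average | equity financing) = ((3/8)·(4/5)) / (39/80) = (3/10) / (39/80) = 8/13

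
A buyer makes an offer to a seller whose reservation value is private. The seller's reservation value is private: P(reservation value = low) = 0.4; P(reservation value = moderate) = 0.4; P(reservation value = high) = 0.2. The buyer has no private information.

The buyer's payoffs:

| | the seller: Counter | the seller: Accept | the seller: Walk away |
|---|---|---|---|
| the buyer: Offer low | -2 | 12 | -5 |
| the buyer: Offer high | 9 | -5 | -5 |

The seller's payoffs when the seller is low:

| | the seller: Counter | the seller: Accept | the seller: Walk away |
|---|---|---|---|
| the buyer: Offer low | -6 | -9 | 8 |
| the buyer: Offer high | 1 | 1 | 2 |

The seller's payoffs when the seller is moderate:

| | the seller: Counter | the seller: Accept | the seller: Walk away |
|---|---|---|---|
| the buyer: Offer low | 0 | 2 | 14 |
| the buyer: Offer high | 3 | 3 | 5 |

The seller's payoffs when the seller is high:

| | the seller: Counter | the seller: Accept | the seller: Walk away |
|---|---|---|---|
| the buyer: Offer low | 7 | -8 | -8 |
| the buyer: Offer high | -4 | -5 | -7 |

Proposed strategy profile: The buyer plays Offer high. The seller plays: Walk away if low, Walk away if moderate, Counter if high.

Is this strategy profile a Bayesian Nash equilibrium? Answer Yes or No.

Yes

The buyer plays Offer high: E[Offer high] = 0.4·(-5) + 0.4·(-5) + 0.2·(9) = -2.2; E[Offer low] = -4.4. Best-responding. ✓
The seller (reservation value low), facing Offer high: Counter gives 1, Accept gives 1, Walk away gives 2. Proposed Walk away is best. ✓
The seller (reservation value moderate), facing Offer high: Counter gives 3, Accept gives 3, Walk away gives 5. Proposed Walk away is best. ✓
The seller (reservation value high), facing Offer high: Counter gives -4, Accept gives -5, Walk away gives -7. Proposed Counter is best. ✓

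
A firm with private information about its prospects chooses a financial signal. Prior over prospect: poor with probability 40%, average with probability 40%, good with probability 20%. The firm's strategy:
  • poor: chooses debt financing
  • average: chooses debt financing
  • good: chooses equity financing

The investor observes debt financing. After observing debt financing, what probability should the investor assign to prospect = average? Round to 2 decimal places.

0.50

P(debt financing) = 0.4·1 + 0.4·1 + 0.2·0 = 0.8
P(average | debt financing) = (0.4·1) / 0.8 = 0.4 / 0.8 = 0.5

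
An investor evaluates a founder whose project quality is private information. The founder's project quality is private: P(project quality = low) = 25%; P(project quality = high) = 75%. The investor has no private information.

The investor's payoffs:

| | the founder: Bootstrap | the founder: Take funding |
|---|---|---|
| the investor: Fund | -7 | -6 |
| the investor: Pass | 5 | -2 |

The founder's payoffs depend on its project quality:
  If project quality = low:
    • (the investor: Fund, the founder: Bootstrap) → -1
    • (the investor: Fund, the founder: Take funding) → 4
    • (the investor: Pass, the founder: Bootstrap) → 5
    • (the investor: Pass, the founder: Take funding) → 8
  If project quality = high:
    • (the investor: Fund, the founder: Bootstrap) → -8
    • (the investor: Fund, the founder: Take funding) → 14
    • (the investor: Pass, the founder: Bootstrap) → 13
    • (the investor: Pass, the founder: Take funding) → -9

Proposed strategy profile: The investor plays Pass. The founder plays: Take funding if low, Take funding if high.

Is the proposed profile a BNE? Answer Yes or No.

The investor plays Pass: E[Pass] = 0.25·(-2) + 0.75·(-2) = -2; E[Fund] = -6. Best-responding. ✓
The founder (project quality low), facing Pass: Bootstrap gives 5, Take funding gives 8. Proposed Take funding is best. ✓
The founder (project quality high), facing Pass: Bootstrap gives 13, Take funding gives -9. Proposed Take funding is not best — profitable deviation exists. ✗

No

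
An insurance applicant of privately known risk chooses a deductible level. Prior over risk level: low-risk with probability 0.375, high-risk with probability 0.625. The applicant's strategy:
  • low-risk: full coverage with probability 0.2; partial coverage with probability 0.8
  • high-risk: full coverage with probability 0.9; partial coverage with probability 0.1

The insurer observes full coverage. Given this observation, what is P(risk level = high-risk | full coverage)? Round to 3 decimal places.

Apply Bayes' rule using the sender's strategy as the likelihood.
P(full coverage) = 0.375·0.2 + 0.625·0.9 = 0.6375
P(high-risk | full coverage) = (0.625·0.9) / 0.6375 = 0.5625 / 0.6375 = 0.882353

0.882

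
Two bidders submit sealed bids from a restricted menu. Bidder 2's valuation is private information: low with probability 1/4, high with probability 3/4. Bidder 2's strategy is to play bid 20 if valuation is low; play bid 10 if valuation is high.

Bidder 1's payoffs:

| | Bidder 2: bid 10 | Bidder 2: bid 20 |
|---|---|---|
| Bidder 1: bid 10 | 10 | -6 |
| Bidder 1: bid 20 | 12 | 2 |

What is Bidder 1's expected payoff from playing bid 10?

6

Take the expectation over Bidder 2's valuation, weighting each type's action by its prior probability.
E[bid 10] = 1/4·(-6) + 3/4·10 = (-3/2) + 15/2 = 6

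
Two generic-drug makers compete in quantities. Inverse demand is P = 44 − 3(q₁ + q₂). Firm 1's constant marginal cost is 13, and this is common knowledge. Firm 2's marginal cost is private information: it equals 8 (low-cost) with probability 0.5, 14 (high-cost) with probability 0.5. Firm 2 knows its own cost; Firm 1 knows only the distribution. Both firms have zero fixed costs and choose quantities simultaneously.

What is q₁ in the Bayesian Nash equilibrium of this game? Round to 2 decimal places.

3.22

Each type of Firm 2 best-responds to q₁; Firm 1 best-responds to the expected q₂ over Firm 2's types.
Firm 2 with cost c maximizes (44 − 3(q₁+q₂) − c)·q₂, giving q₂(c) = (44 − c − 3q₁)/6.
E[c₂] = 0.5·8 + 0.5·14 = 11
Firm 1's FOC against E[q₂] yields q₁ = (44 − 2·13 + E[c₂])/9 = (44 − 26 + 11)/9 = 3.22222.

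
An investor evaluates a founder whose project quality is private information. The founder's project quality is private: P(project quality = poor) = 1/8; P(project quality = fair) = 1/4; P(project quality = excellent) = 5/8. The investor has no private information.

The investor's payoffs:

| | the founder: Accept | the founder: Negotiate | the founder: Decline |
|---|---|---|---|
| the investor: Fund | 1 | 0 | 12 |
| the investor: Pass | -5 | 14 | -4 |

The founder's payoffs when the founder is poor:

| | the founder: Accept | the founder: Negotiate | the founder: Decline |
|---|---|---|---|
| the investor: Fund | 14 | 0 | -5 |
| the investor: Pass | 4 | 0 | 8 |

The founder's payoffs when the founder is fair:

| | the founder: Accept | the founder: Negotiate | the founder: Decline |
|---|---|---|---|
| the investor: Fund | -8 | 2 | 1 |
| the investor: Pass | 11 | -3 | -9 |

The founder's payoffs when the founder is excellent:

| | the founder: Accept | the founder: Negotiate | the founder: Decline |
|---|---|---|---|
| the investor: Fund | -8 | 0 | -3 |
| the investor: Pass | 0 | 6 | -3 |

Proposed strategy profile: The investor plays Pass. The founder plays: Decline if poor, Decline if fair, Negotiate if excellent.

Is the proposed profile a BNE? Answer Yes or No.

No

The investor plays Pass: E[Pass] = 1/8·(-4) + 1/4·(-4) + 5/8·(14) = 29/4; E[Fund] = 9/2. Best-responding. ✓
The founder (project quality poor), facing Pass: Accept gives 4, Negotiate gives 0, Decline gives 8. Proposed Decline is best. ✓
The founder (project quality fair), facing Pass: Accept gives 11, Negotiate gives -3, Decline gives -9. Proposed Decline is not best — profitable deviation exists. ✗
The founder (project quality excellent), facing Pass: Accept gives 0, Negotiate gives 6, Decline gives -3. Proposed Negotiate is best. ✓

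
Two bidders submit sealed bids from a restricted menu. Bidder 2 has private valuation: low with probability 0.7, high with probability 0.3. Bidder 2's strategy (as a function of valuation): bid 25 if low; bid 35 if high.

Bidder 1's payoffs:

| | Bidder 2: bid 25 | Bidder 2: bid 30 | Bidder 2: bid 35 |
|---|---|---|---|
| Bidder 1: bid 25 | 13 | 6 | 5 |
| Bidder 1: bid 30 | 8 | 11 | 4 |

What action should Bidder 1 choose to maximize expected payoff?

bid 25

Compute Bidder 1's expected payoff for each action, taking the expectation over Bidder 2's type.
E[bid 25] = 0.7·(13) + 0.3·(5) = 10.6
E[bid 30] = 0.7·(8) + 0.3·(4) = 6.8
Best response: bid 25 (10.6 is the largest).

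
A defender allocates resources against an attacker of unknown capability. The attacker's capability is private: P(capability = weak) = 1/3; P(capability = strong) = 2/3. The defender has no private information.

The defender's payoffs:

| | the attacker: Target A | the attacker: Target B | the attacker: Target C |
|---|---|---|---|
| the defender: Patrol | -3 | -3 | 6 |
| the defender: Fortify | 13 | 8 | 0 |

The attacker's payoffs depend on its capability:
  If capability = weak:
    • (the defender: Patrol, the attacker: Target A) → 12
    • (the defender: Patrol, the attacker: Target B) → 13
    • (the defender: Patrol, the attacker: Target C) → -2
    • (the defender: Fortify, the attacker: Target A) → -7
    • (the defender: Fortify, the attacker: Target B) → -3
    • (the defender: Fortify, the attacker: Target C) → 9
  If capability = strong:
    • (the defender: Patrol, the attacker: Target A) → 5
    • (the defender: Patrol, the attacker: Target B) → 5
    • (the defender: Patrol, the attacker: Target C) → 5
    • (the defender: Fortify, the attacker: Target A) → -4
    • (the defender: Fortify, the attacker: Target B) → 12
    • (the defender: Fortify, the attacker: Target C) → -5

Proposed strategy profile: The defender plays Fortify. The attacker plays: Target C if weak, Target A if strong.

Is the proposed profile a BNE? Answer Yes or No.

The defender plays Fortify: E[Fortify] = 1/3·(0) + 2/3·(13) = 26/3; E[Patrol] = 0. Best-responding. ✓
The attacker (capability weak), facing Fortify: Target A gives -7, Target B gives -3, Target C gives 9. Proposed Target C is best. ✓
The attacker (capability strong), facing Fortify: Target A gives -4, Target B gives 12, Target C gives -5. Proposed Target A is not best — profitable deviation exists. ✗

No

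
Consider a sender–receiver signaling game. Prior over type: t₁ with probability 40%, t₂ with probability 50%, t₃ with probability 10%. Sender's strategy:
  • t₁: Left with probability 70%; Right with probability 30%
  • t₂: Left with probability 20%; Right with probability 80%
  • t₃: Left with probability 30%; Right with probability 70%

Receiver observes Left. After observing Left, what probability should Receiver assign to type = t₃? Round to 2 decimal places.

0.07

P(Left) = 0.4·0.7 + 0.5·0.2 + 0.1·0.3 = 0.41
P(t₃ | Left) = (0.1·0.3) / 0.41 = 0.03 / 0.41 = 0.0731707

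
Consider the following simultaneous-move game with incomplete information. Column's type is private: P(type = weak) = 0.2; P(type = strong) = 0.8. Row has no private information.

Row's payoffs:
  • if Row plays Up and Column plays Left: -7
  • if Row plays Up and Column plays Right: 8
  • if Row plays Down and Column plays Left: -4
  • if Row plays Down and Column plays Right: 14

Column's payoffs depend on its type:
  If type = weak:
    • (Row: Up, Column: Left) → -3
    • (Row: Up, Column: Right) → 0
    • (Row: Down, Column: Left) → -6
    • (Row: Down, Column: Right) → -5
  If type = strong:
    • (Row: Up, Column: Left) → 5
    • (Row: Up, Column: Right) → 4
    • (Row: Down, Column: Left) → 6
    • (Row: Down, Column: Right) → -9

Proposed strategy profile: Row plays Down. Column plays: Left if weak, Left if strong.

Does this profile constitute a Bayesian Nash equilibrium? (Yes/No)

Row plays Down: E[Down] = 0.2·(-4) + 0.8·(-4) = -4; E[Up] = -7. Best-responding. ✓
Column (type weak), facing Down: Left gives -6, Right gives -5. Proposed Left is not best — profitable deviation exists. ✗
Column (type strong), facing Down: Left gives 6, Right gives -9. Proposed Left is best. ✓

No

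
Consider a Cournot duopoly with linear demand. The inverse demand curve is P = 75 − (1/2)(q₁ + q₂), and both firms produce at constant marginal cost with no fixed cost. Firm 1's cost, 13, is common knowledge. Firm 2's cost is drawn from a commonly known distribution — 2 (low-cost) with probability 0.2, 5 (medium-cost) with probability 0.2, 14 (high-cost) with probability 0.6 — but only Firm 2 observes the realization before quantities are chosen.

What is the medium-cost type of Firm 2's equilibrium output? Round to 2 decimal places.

50.40

Type-c best response for Firm 2: q₂(c) = (75 − c) − q₁/2.
Firm 1 maximizes expected profit; its first-order condition is 75 − q₁ − (1/2)E[q₂] − 13 = 0.
Substituting E[q₂] and solving: E[c₂] = 9.8, so q₁ = (75 − 2·13 + 9.8)/(3/2) = 39.2.
q₂(medium-cost) = (75 − 5 − (1/2)·39.2) = 50.4.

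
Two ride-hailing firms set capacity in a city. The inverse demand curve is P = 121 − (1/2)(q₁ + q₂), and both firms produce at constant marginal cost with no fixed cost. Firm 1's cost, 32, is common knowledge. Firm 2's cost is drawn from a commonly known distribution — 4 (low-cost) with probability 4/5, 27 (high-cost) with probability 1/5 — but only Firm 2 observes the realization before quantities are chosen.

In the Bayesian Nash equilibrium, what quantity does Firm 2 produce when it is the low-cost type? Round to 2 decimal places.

95.13

Firm 2 with cost c maximizes (121 − (1/2)(q₁+q₂) − c)·q₂, giving q₂(c) = (121 − c − (1/2)q₁).
E[c₂] = 4/5·4 + 1/5·27 = 8.6
Firm 1's FOC against E[q₂] yields q₁ = (121 − 2·32 + E[c₂])/(3/2) = (121 − 64 + 8.6)/(3/2) = 43.7333.
q₂(low-cost) = (121 − 4 − (1/2)·43.7333) = 95.1333.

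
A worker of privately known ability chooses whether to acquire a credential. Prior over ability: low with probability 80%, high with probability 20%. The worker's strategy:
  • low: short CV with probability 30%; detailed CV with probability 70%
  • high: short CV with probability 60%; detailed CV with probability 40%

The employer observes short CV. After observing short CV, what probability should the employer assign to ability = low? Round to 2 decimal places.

P(short CV) = 0.8·0.3 + 0.2·0.6 = 0.36
P(low | short CV) = (0.8·0.3) / 0.36 = 0.24 / 0.36 = 0.666667

0.67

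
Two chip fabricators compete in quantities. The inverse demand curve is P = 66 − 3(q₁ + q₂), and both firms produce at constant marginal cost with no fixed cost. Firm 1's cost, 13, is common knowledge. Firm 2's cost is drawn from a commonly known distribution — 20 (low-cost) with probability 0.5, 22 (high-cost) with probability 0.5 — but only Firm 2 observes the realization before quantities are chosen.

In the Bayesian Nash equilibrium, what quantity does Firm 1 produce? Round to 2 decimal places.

6.78

Type-c best response for Firm 2: q₂(c) = (66 − c)/6 − q₁/2.
Firm 1 maximizes expected profit; its first-order condition is 66 − 6q₁ − 3E[q₂] − 13 = 0.
Substituting E[q₂] and solving: E[c₂] = 21, so q₁ = (66 − 2·13 + 21)/9 = 6.77778.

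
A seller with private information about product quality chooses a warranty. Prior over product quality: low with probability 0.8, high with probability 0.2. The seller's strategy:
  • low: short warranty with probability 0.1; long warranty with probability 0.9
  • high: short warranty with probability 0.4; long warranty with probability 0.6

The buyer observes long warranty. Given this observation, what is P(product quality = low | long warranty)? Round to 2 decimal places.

P(long warranty) = 0.8·0.9 + 0.2·0.6 = 0.84
P(low | long warranty) = (0.8·0.9) / 0.84 = 0.72 / 0.84 = 0.857143

0.86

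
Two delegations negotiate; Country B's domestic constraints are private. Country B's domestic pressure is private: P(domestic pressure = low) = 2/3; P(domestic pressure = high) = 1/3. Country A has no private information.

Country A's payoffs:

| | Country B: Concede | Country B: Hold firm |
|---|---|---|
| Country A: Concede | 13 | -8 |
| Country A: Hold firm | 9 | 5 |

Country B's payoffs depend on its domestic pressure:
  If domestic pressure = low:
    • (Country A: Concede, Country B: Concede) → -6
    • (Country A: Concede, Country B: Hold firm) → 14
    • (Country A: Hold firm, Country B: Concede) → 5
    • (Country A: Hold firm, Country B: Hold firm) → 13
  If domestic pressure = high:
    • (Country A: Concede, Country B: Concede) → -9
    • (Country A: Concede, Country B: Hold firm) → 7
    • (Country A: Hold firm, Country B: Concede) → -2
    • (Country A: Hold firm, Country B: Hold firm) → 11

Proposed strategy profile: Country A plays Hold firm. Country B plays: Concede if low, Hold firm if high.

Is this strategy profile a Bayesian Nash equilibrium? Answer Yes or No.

No

Country A plays Hold firm: E[Hold firm] = 2/3·(9) + 1/3·(5) = 23/3; E[Concede] = 6. Best-responding. ✓
Country B (domestic pressure low), facing Hold firm: Concede gives 5, Hold firm gives 13. Proposed Concede is not best — profitable deviation exists. ✗
Country B (domestic pressure high), facing Hold firm: Concede gives -2, Hold firm gives 11. Proposed Hold firm is best. ✓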